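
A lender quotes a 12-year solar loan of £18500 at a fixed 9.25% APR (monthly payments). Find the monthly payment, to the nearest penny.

Monthly rate = 9.25%/12 = 0.0077083; payment = 18,500 × 0.0077083 / (1 − (1+0.0077083)^−144) = £213.15.

£213.15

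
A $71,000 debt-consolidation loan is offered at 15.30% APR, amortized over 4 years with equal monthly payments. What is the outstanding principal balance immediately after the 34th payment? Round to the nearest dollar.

$25,327

With monthly rate i = 15.3%/12 = 0.0127500, the balance after k of n payments is P · [(1+i)^n − (1+i)^k] / [(1+i)^n − 1].
(1+0.0127500)^48 = 1.83699549 and (1+0.0127500)^34 = 1.53842583, so the balance is 71,000 × (1.83699549 − 1.53842583) / (1.83699549 − 1) = $25,326.83.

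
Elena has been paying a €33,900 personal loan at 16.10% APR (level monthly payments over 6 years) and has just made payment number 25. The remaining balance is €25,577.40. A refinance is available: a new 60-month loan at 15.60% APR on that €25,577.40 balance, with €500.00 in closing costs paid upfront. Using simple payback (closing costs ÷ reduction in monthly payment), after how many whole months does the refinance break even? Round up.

Current payment = 33,900 × 16.1%/12 / (1 − (1+0.0134167)^−72) = €737.22.
Refinanced payment = 25,577.40 × 0.0130000 / (1 − (1+0.0130000)^−60) = €616.57.
Monthly savings = €737.22 − €616.57 = €120.65.
Break-even = €500.00 / €120.65 = 4.14 → 5 months.

5 months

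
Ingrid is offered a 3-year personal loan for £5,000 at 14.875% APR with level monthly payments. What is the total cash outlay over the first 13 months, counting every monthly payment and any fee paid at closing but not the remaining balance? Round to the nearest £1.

£2,249

Monthly rate = 14.875%/12 = 0.0123958; payment = 5,000 × 0.0123958 / (1 − (1+0.0123958)^−36) = £173.02.
Total outlay = 13 × £173.02 = £2,249.26.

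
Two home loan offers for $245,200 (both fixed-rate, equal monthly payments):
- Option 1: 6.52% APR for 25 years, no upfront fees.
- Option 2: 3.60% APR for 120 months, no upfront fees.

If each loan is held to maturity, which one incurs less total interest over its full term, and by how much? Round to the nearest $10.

Option 2 by $205,260

Option 1: at 6.52% the monthly rate is 0.0054333, so the payment is 245,200 × 0.0054333 / (1 − 1.0054333^−300) = $1,658.67.
Total interest on Option 1 = 300 × $1,658.67 − $245,200 = $252,401.00.
Option 2: at 3.60% the monthly rate is 0.0030000, so the payment is 245,200 × 0.0030000 / (1 − 1.0030000^−120) = $2,436.18.
Total interest on Option 2 = 120 × $2,436.18 − $245,200 = $47,141.60.
Option 2 is lower by $205,259.40.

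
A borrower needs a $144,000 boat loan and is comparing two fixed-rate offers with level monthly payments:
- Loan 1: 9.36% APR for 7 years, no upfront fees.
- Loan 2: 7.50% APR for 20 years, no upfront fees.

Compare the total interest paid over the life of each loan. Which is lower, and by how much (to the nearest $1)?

Loan 1: monthly rate = 9.36%/12 = 0.0078000; payment = 144,000 × 0.0078000 / (1 − (1+0.0078000)^−84) = $2,343.22.
Total interest on Loan 1 = 84 × $2,343.22 − $144,000 = $52,830.48.
Loan 2: monthly rate = 7.5%/12 = 0.0062500; payment = 144,000 × 0.0062500 / (1 − (1+0.0062500)^−240) = $1,160.05.
Total interest on Loan 2 = 240 × $1,160.05 − $144,000 = $134,412.00.
Loan 1 is lower by $81,581.52.

Loan 1 by $81,582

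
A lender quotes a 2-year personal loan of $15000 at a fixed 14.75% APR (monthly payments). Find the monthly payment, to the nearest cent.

Monthly rate = 14.75%/12 = 0.0122917; payment = 15,000 × 0.0122917 / (1 − (1+0.0122917)^−24) = $725.52.

$725.52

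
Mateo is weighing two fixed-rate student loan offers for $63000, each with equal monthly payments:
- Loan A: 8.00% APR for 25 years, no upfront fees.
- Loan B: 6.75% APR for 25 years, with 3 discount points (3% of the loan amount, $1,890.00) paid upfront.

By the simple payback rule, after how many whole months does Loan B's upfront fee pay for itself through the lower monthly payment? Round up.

38 months

Loan A: at 8.00% the monthly rate is 0.0066667, so the payment is 63,000 × 0.0066667 / (1 − 1.0066667^−300) = $486.24.
Loan B: monthly rate = 6.75%/12 = 0.0056250; payment = 63,000 × 0.0056250 / (1 − (1+0.0056250)^−300) = $435.27.
Monthly savings = $486.24 − $435.27 = $50.97.
Break-even = $1,890.00 / $50.97 = 37.08 → 38 months.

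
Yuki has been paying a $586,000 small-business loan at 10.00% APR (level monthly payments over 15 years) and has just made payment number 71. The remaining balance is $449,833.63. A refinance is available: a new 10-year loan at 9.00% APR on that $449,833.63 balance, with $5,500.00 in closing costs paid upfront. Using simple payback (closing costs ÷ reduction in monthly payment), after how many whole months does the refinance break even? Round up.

Current payment = 586,000 × 10%/12 / (1 − (1+0.0083333)^−180) = $6,297.19.
Refinanced payment = 449,833.63 × 0.0075000 / (1 − (1+0.0075000)^−120) = $5,698.30.
Monthly savings = $6,297.19 − $5,698.30 = $598.89.
Break-even = $5,500.00 / $598.89 = 9.18 → 10 months.

10 months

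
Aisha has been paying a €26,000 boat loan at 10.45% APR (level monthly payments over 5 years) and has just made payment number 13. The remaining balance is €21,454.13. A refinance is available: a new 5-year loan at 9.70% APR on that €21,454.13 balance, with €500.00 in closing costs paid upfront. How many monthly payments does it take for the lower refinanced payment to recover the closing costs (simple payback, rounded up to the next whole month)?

Current payment = 26,000 × 10.45%/12 / (1 − (1+0.0087083)^−60) = €558.20.
Refinanced payment = 21,454.13 × 0.0080833 / (1 − (1+0.0080833)^−60) = €452.68.
Monthly savings = €558.20 − €452.68 = €105.52.
Break-even = €500.00 / €105.52 = 4.74 → 5 months.

5 months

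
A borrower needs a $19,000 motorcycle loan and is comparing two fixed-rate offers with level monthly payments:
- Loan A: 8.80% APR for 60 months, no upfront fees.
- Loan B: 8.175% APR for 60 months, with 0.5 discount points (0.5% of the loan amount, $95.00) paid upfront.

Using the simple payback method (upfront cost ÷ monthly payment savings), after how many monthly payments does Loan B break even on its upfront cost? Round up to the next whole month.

17 months

Loan A: at 8.80% the monthly rate is 0.0073333, so the payment is 19,000 × 0.0073333 / (1 − 1.0073333^−60) = $392.57.
Loan B: monthly rate = 8.175%/12 = 0.0068125; payment = 19,000 × 0.0068125 / (1 − (1+0.0068125)^−60) = $386.84.
Monthly savings = $392.57 − $386.84 = $5.73.
Break-even = $95.00 / $5.73 = 16.58 → 17 months.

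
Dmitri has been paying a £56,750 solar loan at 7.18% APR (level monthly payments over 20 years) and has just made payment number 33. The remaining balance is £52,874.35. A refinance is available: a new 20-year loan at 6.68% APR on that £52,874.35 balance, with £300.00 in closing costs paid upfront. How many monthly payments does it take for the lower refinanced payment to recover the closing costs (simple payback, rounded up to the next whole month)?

7 months

Current payment = 56,750 × 7.18%/12 / (1 − (1+0.0059833)^−240) = £446.13.
Refinanced payment = 52,874.35 × 0.0055667 / (1 − (1+0.0055667)^−240) = £399.84.
Monthly savings = £446.13 − £399.84 = £46.29.
Break-even = £300.00 / £46.29 = 6.48 → 7 months.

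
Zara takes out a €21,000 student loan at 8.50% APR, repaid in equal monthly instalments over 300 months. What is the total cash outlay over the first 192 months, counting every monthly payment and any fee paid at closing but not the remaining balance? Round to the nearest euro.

€32,467

Monthly rate = 8.5%/12 = 0.0070833; payment = 21,000 × 0.0070833 / (1 − (1+0.0070833)^−300) = €169.10.
Total outlay = 192 × €169.10 = €32,467.20.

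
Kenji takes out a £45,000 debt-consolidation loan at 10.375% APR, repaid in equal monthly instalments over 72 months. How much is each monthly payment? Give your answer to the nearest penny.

£842.20

At 10.375% the monthly rate is 0.0086458, so the payment is 45,000 × 0.0086458 / (1 − 1.0086458^−72) = £842.20.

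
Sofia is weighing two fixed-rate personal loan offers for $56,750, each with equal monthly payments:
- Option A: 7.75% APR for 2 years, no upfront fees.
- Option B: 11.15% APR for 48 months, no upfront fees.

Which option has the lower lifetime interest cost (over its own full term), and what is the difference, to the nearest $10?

Option A by $9,160

Option A: monthly rate = 7.75%/12 = 0.0064583; payment = 56,750 × 0.0064583 / (1 − (1+0.0064583)^−24) = $2,560.18.
Total interest on Option A = 24 × $2,560.18 − $56,750 = $4,694.32.
Option B: monthly rate = 11.15%/12 = 0.0092917; payment = 56,750 × 0.0092917 / (1 − (1+0.0092917)^−48) = $1,470.87.
Total interest on Option B = 48 × $1,470.87 − $56,750 = $13,851.76.
Option A is lower by $9,157.44.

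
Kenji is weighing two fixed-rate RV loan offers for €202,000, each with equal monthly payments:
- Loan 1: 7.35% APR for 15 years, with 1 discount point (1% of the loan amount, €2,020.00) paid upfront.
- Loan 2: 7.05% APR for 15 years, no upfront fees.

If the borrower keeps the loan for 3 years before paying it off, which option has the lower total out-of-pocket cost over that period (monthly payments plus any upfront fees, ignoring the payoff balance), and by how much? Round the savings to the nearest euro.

Loan 1: monthly rate = 7.35%/12 = 0.0061250; payment = 202,000 × 0.0061250 / (1 − (1+0.0061250)^−180) = €1,855.39.
Loan 2: monthly rate = 7.05%/12 = 0.0058750; payment = 202,000 × 0.0058750 / (1 − (1+0.0058750)^−180) = €1,821.28.
Over 36 months: Loan 1 costs 36 × €1,855.39 + €2,020.00 = €68,814.04; Loan 2 costs 36 × €1,821.28 = €65,566.08.
Loan 2 is cheaper by €68,814.04 − €65,566.08 = €3,247.96.

Loan 2 by €3,248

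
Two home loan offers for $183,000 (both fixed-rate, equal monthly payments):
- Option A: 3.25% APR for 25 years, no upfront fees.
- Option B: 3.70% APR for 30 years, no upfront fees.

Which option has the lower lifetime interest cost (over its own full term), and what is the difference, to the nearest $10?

Option A by $35,700

Option A: monthly rate = 3.25%/12 = 0.0027083; payment = 183,000 × 0.0027083 / (1 − (1+0.0027083)^−300) = $891.79.
Total interest on Option A = 300 × $891.79 − $183,000 = $84,537.00.
Option B: at 3.70% the monthly rate is 0.0030833, so the payment is 183,000 × 0.0030833 / (1 − 1.0030833^−360) = $842.32.
Total interest on Option B = 360 × $842.32 − $183,000 = $120,235.20.
Option A is lower by $35,698.20.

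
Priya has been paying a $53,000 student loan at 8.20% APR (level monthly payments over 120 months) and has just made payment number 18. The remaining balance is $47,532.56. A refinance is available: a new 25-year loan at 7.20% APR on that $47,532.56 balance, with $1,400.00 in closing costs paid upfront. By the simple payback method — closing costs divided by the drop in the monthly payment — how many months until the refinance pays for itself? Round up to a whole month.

Current payment = 53,000 × 8.2%/12 / (1 − (1+0.0068333)^−120) = $648.65.
Refinanced payment = 47,532.56 × 0.0060000 / (1 − (1+0.0060000)^−300) = $342.04.
Monthly savings = $648.65 − $342.04 = $306.61.
Break-even = $1,400.00 / $306.61 = 4.57 → 5 months.

5 months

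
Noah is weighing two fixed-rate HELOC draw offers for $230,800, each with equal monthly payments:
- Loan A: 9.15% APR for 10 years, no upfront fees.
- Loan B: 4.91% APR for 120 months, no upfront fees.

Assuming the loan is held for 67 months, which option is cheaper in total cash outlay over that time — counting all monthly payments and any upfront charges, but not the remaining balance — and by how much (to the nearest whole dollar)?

Loan A: monthly rate = 9.15%/12 = 0.0076250; payment = 230,800 × 0.0076250 / (1 − (1+0.0076250)^−120) = $2,942.45.
Loan B: monthly rate = 4.91%/12 = 0.0040917; payment = 230,800 × 0.0040917 / (1 − (1+0.0040917)^−120) = $2,437.85.
Over 67 months: Loan A costs 67 × $2,942.45 = $197,144.15; Loan B costs 67 × $2,437.85 = $163,335.95.
Loan B is cheaper by $197,144.15 − $163,335.95 = $33,808.20.

Loan B by $33,808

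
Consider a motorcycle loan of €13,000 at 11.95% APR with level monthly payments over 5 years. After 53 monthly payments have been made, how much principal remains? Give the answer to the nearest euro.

€1,944

With monthly rate i = 11.95%/12 = 0.0099583, the balance after k of n payments is P · [(1+i)^n − (1+i)^k] / [(1+i)^n − 1].
(1+0.0099583)^60 = 1.81220539 and (1+0.0099583)^53 = 1.69076489, so the balance is 13,000 × (1.81220539 − 1.69076489) / (1.81220539 − 1) = €1,943.75.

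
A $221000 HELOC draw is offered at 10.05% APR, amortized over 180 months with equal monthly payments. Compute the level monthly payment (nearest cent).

$2,381.64

Monthly rate = 10.05%/12 = 0.0083750; payment = 221,000 × 0.0083750 / (1 − (1+0.0083750)^−180) = $2,381.64.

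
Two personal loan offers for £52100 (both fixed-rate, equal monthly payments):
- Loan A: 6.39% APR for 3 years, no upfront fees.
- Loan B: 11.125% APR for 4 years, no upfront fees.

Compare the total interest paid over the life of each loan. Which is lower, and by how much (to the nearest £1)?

Loan A: at 6.39% the monthly rate is 0.0053250, so the payment is 52,100 × 0.0053250 / (1 − 1.0053250^−36) = £1,594.21.
Total interest on Loan A = 36 × £1,594.21 − £52,100 = £5,291.56.
Loan B: monthly rate = 11.125%/12 = 0.0092708; payment = 52,100 × 0.0092708 / (1 − (1+0.0092708)^−48) = £1,349.72.
Total interest on Loan B = 48 × £1,349.72 − £52,100 = £12,686.56.
Loan A is lower by £7,395.00.

Loan A by £7,395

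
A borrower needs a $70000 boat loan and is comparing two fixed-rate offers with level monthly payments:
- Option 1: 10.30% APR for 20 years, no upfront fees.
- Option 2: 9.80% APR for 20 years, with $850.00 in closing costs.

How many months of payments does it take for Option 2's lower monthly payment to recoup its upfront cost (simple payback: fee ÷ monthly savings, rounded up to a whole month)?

Option 1: monthly rate = 10.3%/12 = 0.0085833; payment = 70,000 × 0.0085833 / (1 − (1+0.0085833)^−240) = $689.49.
Option 2: monthly rate = 9.8%/12 = 0.0081667; payment = 70,000 × 0.0081667 / (1 − (1+0.0081667)^−240) = $666.27.
Monthly savings = $689.49 − $666.27 = $23.22.
Break-even = $850.00 / $23.22 = 36.61 → 37 months.

37 months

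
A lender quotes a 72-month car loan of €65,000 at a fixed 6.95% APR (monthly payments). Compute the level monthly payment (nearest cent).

€1,106.63

Monthly rate = 6.95%/12 = 0.0057917; payment = 65,000 × 0.0057917 / (1 − (1+0.0057917)^−72) = €1,106.63.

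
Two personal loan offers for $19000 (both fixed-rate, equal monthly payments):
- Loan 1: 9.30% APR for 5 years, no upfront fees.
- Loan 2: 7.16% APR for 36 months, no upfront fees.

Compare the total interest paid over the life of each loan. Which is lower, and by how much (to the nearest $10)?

Loan 1: monthly rate = 9.3%/12 = 0.0077500; payment = 19,000 × 0.0077500 / (1 − (1+0.0077500)^−60) = $397.18.
Total interest on Loan 1 = 60 × $397.18 − $19,000 = $4,830.80.
Loan 2: monthly rate = 7.16%/12 = 0.0059667; payment = 19,000 × 0.0059667 / (1 − (1+0.0059667)^−36) = $588.06.
Total interest on Loan 2 = 36 × $588.06 − $19,000 = $2,170.16.
Loan 2 is lower by $2,660.64.

Loan 2 by $2,660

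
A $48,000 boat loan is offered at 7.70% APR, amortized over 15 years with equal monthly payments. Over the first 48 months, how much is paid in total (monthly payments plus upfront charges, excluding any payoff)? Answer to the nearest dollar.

At 7.70% the monthly rate is 0.0064167, so the payment is 48,000 × 0.0064167 / (1 − 1.0064167^−180) = $450.44.
Total outlay = 48 × $450.44 = $21,621.12.

$21,621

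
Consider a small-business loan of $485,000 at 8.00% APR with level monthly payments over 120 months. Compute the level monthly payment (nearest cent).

Monthly rate = 8%/12 = 0.0066667; payment = 485,000 × 0.0066667 / (1 − (1+0.0066667)^−120) = $5,884.39.

$5,884.39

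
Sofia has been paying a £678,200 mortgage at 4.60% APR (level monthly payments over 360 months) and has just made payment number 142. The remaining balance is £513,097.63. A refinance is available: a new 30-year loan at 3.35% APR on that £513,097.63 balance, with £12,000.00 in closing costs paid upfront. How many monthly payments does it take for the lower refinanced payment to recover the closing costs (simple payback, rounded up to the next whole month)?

10 months

Current payment = 678,200 × 4.6%/12 / (1 − (1+0.0038333)^−360) = £3,476.75.
Refinanced payment = 513,097.63 × 0.0027917 / (1 − (1+0.0027917)^−360) = £2,261.29.
Monthly savings = £3,476.75 − £2,261.29 = £1,215.46.
Break-even = £12,000.00 / £1,215.46 = 9.87 → 10 months.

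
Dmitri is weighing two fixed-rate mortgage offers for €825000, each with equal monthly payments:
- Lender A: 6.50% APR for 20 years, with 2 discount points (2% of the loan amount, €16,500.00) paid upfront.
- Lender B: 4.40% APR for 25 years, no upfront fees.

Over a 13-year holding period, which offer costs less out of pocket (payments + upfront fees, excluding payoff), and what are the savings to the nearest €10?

Lender B by €267,980

Lender A: at 6.50% the monthly rate is 0.0054167, so the payment is 825,000 × 0.0054167 / (1 − 1.0054167^−240) = €6,150.98.
Lender B: monthly rate = 4.4%/12 = 0.0036667; payment = 825,000 × 0.0036667 / (1 − (1+0.0036667)^−300) = €4,538.92.
Over 156 months: Lender A costs 156 × €6,150.98 + €16,500.00 = €976,052.88; Lender B costs 156 × €4,538.92 = €708,071.52.
Lender B is cheaper by €976,052.88 − €708,071.52 = €267,981.36.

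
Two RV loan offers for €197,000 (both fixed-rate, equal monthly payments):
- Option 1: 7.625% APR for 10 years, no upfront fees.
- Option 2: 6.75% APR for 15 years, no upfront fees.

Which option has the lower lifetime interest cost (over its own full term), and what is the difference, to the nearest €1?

Option 1: monthly rate = 7.625%/12 = 0.0063542; payment = 197,000 × 0.0063542 / (1 − (1+0.0063542)^−120) = €2,351.30.
Total interest on Option 1 = 120 × €2,351.30 − €197,000 = €85,156.00.
Option 2: monthly rate = 6.75%/12 = 0.0056250; payment = 197,000 × 0.0056250 / (1 − (1+0.0056250)^−180) = €1,743.27.
Total interest on Option 2 = 180 × €1,743.27 − €197,000 = €116,788.60.
Option 1 is lower by €31,632.60.

Option 1 by €31,633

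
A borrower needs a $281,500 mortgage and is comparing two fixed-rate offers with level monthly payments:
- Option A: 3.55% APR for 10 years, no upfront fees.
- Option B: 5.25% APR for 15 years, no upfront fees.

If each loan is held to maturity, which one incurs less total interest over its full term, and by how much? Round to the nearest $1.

Option A by $72,497

Option A: monthly rate = 3.55%/12 = 0.0029583; payment = 281,500 × 0.0029583 / (1 − (1+0.0029583)^−120) = $2,790.24.
Total interest on Option A = 120 × $2,790.24 − $281,500 = $53,328.80.
Option B: at 5.25% the monthly rate is 0.0043750, so the payment is 281,500 × 0.0043750 / (1 − 1.0043750^−180) = $2,262.92.
Total interest on Option B = 180 × $2,262.92 − $281,500 = $125,825.60.
Option A is lower by $72,496.80.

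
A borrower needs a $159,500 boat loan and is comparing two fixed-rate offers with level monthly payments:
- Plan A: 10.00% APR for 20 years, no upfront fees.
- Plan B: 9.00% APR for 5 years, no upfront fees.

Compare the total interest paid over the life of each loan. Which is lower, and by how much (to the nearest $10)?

Plan A: at 10.00% the monthly rate is 0.0083333, so the payment is 159,500 × 0.0083333 / (1 − 1.0083333^−240) = $1,539.21.
Total interest on Plan A = 240 × $1,539.21 − $159,500 = $209,910.40.
Plan B: monthly rate = 9%/12 = 0.0075000; payment = 159,500 × 0.0075000 / (1 − (1+0.0075000)^−60) = $3,310.96.
Total interest on Plan B = 60 × $3,310.96 − $159,500 = $39,157.60.
Plan B is lower by $170,752.80.

Plan B by $170,750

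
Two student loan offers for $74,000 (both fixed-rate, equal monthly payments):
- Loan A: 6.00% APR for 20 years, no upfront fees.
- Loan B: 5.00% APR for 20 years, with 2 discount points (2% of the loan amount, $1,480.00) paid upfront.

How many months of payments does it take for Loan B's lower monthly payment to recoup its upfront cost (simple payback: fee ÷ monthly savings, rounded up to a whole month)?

36 months

Loan A: at 6.00% the monthly rate is 0.0050000, so the payment is 74,000 × 0.0050000 / (1 − 1.0050000^−240) = $530.16.
Loan B: monthly rate = 5%/12 = 0.0041667; payment = 74,000 × 0.0041667 / (1 − (1+0.0041667)^−240) = $488.37.
Monthly savings = $530.16 − $488.37 = $41.79.
Break-even = $1,480.00 / $41.79 = 35.42 → 36 months.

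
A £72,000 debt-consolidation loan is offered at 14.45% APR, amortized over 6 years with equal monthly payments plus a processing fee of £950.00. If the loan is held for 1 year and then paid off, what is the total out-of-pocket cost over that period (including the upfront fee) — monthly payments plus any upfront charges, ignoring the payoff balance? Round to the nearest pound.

Monthly rate = 14.45%/12 = 0.0120417; payment = 72,000 × 0.0120417 / (1 − (1+0.0120417)^−72) = £1,501.02.
Total outlay = 12 × £1,501.02 + £950.00 = £18,962.24.

£18,962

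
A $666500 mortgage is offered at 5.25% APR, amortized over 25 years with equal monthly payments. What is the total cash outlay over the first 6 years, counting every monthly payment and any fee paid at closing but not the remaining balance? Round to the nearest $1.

Monthly rate = 5.25%/12 = 0.0043750; payment = 666,500 × 0.0043750 / (1 − (1+0.0043750)^−300) = $3,993.99.
Total outlay = 72 × $3,993.99 = $287,567.28.

$287,567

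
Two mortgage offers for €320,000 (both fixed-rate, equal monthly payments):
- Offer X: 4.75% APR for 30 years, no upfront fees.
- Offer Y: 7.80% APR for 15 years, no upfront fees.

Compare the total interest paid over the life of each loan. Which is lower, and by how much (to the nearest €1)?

Offer Y by €57,112

Offer X: at 4.75% the monthly rate is 0.0039583, so the payment is 320,000 × 0.0039583 / (1 − 1.0039583^−360) = €1,669.27.
Total interest on Offer X = 360 × €1,669.27 − €320,000 = €280,937.20.
Offer Y: monthly rate = 7.8%/12 = 0.0065000; payment = 320,000 × 0.0065000 / (1 − (1+0.0065000)^−180) = €3,021.25.
Total interest on Offer Y = 180 × €3,021.25 − €320,000 = €223,825.00.
Offer Y is lower by €57,112.20.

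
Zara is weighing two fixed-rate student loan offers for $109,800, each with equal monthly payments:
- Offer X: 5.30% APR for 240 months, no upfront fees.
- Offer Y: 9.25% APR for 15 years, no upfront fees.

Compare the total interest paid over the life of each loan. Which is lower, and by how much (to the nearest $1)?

Offer X: monthly rate = 5.3%/12 = 0.0044167; payment = 109,800 × 0.0044167 / (1 − (1+0.0044167)^−240) = $742.95.
Total interest on Offer X = 240 × $742.95 − $109,800 = $68,508.00.
Offer Y: at 9.25% the monthly rate is 0.0077083, so the payment is 109,800 × 0.0077083 / (1 − 1.0077083^−180) = $1,130.05.
Total interest on Offer Y = 180 × $1,130.05 − $109,800 = $93,609.00.
Offer X is lower by $25,101.00.

Offer X by $25,101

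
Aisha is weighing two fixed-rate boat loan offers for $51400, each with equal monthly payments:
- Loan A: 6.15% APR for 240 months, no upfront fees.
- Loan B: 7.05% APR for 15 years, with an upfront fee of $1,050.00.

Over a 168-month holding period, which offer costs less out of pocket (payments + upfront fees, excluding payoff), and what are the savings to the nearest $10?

Loan A by $16,290

Loan A: at 6.15% the monthly rate is 0.0051250, so the payment is 51,400 × 0.0051250 / (1 − 1.0051250^−240) = $372.71.
Loan B: monthly rate = 7.05%/12 = 0.0058750; payment = 51,400 × 0.0058750 / (1 − (1+0.0058750)^−180) = $463.44.
Over 168 months: Loan A costs 168 × $372.71 = $62,615.28; Loan B costs 168 × $463.44 + $1,050.00 = $78,907.92.
Loan A is cheaper by $78,907.92 − $62,615.28 = $16,292.64.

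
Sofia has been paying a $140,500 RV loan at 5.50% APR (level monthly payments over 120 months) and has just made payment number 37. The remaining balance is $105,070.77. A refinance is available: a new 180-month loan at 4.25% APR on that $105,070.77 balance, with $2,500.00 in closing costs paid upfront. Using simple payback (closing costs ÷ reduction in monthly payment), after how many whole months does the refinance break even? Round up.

4 months

Current payment = 140,500 × 5.5%/12 / (1 − (1+0.0045833)^−120) = $1,524.79.
Refinanced payment = 105,070.77 × 0.0035417 / (1 − (1+0.0035417)^−180) = $790.42.
Monthly savings = $1,524.79 − $790.42 = $734.37.
Break-even = $2,500.00 / $734.37 = 3.40 → 4 months.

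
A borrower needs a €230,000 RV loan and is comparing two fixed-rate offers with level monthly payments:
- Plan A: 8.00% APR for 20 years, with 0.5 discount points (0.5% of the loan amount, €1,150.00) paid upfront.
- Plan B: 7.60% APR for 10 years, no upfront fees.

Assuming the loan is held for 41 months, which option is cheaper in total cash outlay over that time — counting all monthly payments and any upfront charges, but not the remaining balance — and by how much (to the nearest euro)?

Plan A: at 8.00% the monthly rate is 0.0066667, so the payment is 230,000 × 0.0066667 / (1 − 1.0066667^−240) = €1,923.81.
Plan B: monthly rate = 7.6%/12 = 0.0063333; payment = 230,000 × 0.0063333 / (1 − (1+0.0063333)^−120) = €2,742.16.
Over 41 months: Plan A costs 41 × €1,923.81 + €1,150.00 = €80,026.21; Plan B costs 41 × €2,742.16 = €112,428.56.
Plan A is cheaper by €112,428.56 − €80,026.21 = €32,402.35.

Plan A by €32,402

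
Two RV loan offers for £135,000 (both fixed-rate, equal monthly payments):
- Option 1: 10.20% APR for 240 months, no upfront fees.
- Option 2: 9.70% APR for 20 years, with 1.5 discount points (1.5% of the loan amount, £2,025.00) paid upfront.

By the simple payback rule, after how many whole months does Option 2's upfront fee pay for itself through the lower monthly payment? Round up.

46 months

Option 1: monthly rate = 10.2%/12 = 0.0085000; payment = 135,000 × 0.0085000 / (1 − (1+0.0085000)^−240) = £1,320.72.
Option 2: at 9.70% the monthly rate is 0.0080833, so the payment is 135,000 × 0.0080833 / (1 − 1.0080833^−240) = £1,276.06.
Monthly savings = £1,320.72 − £1,276.06 = £44.66.
Break-even = £2,025.00 / £44.66 = 45.34 → 46 months.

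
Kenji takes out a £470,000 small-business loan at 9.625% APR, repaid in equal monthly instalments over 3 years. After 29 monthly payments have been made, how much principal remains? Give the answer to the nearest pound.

With monthly rate i = 9.625%/12 = 0.0080208, the balance after k of n payments is P · [(1+i)^n − (1+i)^k] / [(1+i)^n − 1].
(1+0.0080208)^36 = 1.33322144 and (1+0.0080208)^29 = 1.26071155, so the balance is 470,000 × (1.33322144 − 1.26071155) / (1.33322144 − 1) = £102,273.27.

£102,273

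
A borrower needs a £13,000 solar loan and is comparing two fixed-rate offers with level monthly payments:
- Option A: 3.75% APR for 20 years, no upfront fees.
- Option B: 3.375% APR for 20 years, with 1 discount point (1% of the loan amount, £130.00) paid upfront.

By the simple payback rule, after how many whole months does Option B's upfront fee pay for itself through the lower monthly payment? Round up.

52 months

Option A: monthly rate = 3.75%/12 = 0.0031250; payment = 13,000 × 0.0031250 / (1 − (1+0.0031250)^−240) = £77.08.
Option B: at 3.375% the monthly rate is 0.0028125, so the payment is 13,000 × 0.0028125 / (1 − 1.0028125^−240) = £74.56.
Monthly savings = £77.08 − £74.56 = £2.52.
Break-even = £130.00 / £2.52 = 51.59 → 52 months.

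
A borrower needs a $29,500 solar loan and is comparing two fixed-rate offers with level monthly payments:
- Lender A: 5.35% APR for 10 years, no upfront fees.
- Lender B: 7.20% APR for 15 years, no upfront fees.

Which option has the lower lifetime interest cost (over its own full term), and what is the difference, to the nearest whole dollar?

Lender A: monthly rate = 5.35%/12 = 0.0044583; payment = 29,500 × 0.0044583 / (1 − (1+0.0044583)^−120) = $317.96.
Total interest on Lender A = 120 × $317.96 − $29,500 = $8,655.20.
Lender B: at 7.20% the monthly rate is 0.0060000, so the payment is 29,500 × 0.0060000 / (1 − 1.0060000^−180) = $268.46.
Total interest on Lender B = 180 × $268.46 − $29,500 = $18,822.80.
Lender A is lower by $10,167.60.

Lender A by $10,168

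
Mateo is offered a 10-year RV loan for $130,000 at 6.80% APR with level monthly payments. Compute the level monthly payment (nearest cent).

$1,496.04

Monthly rate = 6.8%/12 = 0.0056667; payment = 130,000 × 0.0056667 / (1 − (1+0.0056667)^−120) = $1,496.04.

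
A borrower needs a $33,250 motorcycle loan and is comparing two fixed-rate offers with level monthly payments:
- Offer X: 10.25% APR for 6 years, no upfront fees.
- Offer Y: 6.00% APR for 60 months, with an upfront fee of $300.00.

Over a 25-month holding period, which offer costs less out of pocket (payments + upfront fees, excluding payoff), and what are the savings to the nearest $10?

Offer X by $870

Offer X: monthly rate = 10.25%/12 = 0.0085417; payment = 33,250 × 0.0085417 / (1 − (1+0.0085417)^−72) = $620.18.
Offer Y: at 6.00% the monthly rate is 0.0050000, so the payment is 33,250 × 0.0050000 / (1 − 1.0050000^−60) = $642.82.
Over 25 months: Offer X costs 25 × $620.18 = $15,504.50; Offer Y costs 25 × $642.82 + $300.00 = $16,370.50.
Offer X is cheaper by $16,370.50 − $15,504.50 = $866.00.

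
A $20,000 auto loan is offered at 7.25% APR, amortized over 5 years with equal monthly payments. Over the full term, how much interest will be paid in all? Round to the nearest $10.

$3,900

At 7.25% the monthly rate is 0.0060417, so the payment is 20,000 × 0.0060417 / (1 − 1.0060417^−60) = $398.39.
Total paid = 60 × $398.39 = $23,903.40; interest = $23,903.40 − $20,000 = $3,903.40.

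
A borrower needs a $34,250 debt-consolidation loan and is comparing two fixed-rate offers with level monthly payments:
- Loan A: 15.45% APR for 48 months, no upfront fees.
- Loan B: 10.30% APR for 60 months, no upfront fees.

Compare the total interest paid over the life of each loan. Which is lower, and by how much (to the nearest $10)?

Loan B by $2,160

Loan A: monthly rate = 15.45%/12 = 0.0128750; payment = 34,250 × 0.0128750 / (1 − (1+0.0128750)^−48) = $961.03.
Total interest on Loan A = 48 × $961.03 − $34,250 = $11,879.44.
Loan B: monthly rate = 10.3%/12 = 0.0085833; payment = 34,250 × 0.0085833 / (1 − (1+0.0085833)^−60) = $732.78.
Total interest on Loan B = 60 × $732.78 − $34,250 = $9,716.80.
Loan B is lower by $2,162.64.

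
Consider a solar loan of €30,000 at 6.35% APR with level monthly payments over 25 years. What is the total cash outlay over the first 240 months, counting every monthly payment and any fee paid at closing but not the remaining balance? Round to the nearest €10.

Monthly rate = 6.35%/12 = 0.0052917; payment = 30,000 × 0.0052917 / (1 − (1+0.0052917)^−300) = €199.76.
Total outlay = 240 × €199.76 = €47,942.40.

€47,940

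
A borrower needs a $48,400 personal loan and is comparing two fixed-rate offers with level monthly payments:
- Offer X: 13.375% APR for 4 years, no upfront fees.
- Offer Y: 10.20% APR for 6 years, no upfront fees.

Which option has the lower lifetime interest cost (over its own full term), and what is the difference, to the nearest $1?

Offer X: monthly rate = 13.375%/12 = 0.0111458; payment = 48,400 × 0.0111458 / (1 − (1+0.0111458)^−48) = $1,307.48.
Total interest on Offer X = 48 × $1,307.48 − $48,400 = $14,359.04.
Offer Y: monthly rate = 10.2%/12 = 0.0085000; payment = 48,400 × 0.0085000 / (1 − (1+0.0085000)^−72) = $901.54.
Total interest on Offer Y = 72 × $901.54 − $48,400 = $16,510.88.
Offer X is lower by $2,151.84.

Offer X by $2,152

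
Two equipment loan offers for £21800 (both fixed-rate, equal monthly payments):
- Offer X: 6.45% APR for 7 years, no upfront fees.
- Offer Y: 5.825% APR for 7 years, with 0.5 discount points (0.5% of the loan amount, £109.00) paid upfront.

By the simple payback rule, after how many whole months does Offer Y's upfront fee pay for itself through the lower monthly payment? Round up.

17 months

Offer X: at 6.45% the monthly rate is 0.0053750, so the payment is 21,800 × 0.0053750 / (1 − 1.0053750^−84) = £323.19.
Offer Y: monthly rate = 5.825%/12 = 0.0048542; payment = 21,800 × 0.0048542 / (1 − (1+0.0048542)^−84) = £316.64.
Monthly savings = £323.19 − £316.64 = £6.55.
Break-even = £109.00 / £6.55 = 16.64 → 17 months.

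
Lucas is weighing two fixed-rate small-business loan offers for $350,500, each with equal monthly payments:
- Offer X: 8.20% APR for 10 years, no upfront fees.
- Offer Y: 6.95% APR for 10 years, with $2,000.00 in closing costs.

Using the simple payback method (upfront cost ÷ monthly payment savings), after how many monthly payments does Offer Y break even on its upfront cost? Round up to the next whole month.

Offer X: monthly rate = 8.2%/12 = 0.0068333; payment = 350,500 × 0.0068333 / (1 − (1+0.0068333)^−120) = $4,289.66.
Offer Y: monthly rate = 6.95%/12 = 0.0057917; payment = 350,500 × 0.0057917 / (1 − (1+0.0057917)^−120) = $4,060.58.
Monthly savings = $4,289.66 − $4,060.58 = $229.08.
Break-even = $2,000.00 / $229.08 = 8.73 → 9 months.

9 months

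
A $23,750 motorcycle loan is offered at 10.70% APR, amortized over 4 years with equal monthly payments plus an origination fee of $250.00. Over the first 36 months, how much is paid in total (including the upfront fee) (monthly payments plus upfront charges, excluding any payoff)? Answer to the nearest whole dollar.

At 10.70% the monthly rate is 0.0089167, so the payment is 23,750 × 0.0089167 / (1 − 1.0089167^−48) = $610.38.
Total outlay = 36 × $610.38 + $250.00 = $22,223.68.

$22,224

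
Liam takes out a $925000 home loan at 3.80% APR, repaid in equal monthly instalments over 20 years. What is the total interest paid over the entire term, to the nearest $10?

Monthly rate = 3.8%/12 = 0.0031667; payment = 925,000 × 0.0031667 / (1 − (1+0.0031667)^−240) = $5,508.32.
Total paid = 240 × $5,508.32 = $1,321,996.80; interest = $1,321,996.80 − $925,000 = $396,996.80.

$397,000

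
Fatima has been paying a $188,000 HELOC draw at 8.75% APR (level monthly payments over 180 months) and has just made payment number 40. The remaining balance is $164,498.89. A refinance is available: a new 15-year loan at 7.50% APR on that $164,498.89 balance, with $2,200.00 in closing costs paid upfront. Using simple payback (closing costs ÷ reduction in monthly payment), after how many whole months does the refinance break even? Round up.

Current payment = 188,000 × 8.75%/12 / (1 − (1+0.0072917)^−180) = $1,878.96.
Refinanced payment = 164,498.89 × 0.0062500 / (1 − (1+0.0062500)^−180) = $1,524.93.
Monthly savings = $1,878.96 − $1,524.93 = $354.03.
Break-even = $2,200.00 / $354.03 = 6.21 → 7 months.

7 months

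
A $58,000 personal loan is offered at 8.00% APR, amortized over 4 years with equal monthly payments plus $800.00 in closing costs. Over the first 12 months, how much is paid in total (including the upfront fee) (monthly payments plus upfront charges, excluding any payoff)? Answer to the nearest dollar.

Monthly rate = 8%/12 = 0.0066667; payment = 58,000 × 0.0066667 / (1 − (1+0.0066667)^−48) = $1,415.95.
Total outlay = 12 × $1,415.95 + $800.00 = $17,791.40.

$17,791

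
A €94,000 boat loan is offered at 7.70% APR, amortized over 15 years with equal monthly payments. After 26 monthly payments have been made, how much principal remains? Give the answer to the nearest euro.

€86,135

With monthly rate i = 7.7%/12 = 0.0064167, the balance after k of n payments is P · [(1+i)^n − (1+i)^k] / [(1+i)^n − 1].
(1+0.0064167)^180 = 3.16233333 and (1+0.0064167)^26 = 1.18092775, so the balance is 94,000 × (3.16233333 − 1.18092775) / (3.16233333 − 1) = €86,134.79.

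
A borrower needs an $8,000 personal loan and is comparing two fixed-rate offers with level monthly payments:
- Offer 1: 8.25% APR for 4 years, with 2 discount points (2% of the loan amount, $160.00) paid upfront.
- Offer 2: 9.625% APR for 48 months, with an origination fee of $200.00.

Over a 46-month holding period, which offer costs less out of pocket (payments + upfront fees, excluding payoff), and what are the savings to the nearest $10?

Offer 1 by $280

Offer 1: at 8.25% the monthly rate is 0.0068750, so the payment is 8,000 × 0.0068750 / (1 − 1.0068750^−48) = $196.24.
Offer 2: at 9.625% the monthly rate is 0.0080208, so the payment is 8,000 × 0.0080208 / (1 − 1.0080208^−48) = $201.46.
Over 46 months: Offer 1 costs 46 × $196.24 + $160.00 = $9,187.04; Offer 2 costs 46 × $201.46 + $200.00 = $9,467.16.
Offer 1 is cheaper by $9,467.16 − $9,187.04 = $280.12.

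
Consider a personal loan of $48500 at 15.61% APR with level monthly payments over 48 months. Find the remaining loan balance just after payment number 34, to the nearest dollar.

With monthly rate i = 15.61%/12 = 0.0130083, the balance after k of n payments is P · [(1+i)^n − (1+i)^k] / [(1+i)^n − 1].
(1+0.0130083)^48 = 1.85962281 and (1+0.0130083)^34 = 1.55182453, so the balance is 48,500 × (1.85962281 − 1.55182453) / (1.85962281 − 1) = $17,366.01.

$17,366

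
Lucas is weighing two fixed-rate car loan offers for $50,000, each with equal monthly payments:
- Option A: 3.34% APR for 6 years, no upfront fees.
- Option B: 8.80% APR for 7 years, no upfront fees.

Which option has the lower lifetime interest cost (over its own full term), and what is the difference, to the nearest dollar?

Option A: at 3.34% the monthly rate is 0.0027833, so the payment is 50,000 × 0.0027833 / (1 − 1.0027833^−72) = $767.31.
Total interest on Option A = 72 × $767.31 − $50,000 = $5,246.32.
Option B: at 8.80% the monthly rate is 0.0073333, so the payment is 50,000 × 0.0073333 / (1 − 1.0073333^−84) = $799.39.
Total interest on Option B = 84 × $799.39 − $50,000 = $17,148.76.
Option A is lower by $11,902.44.

Option A by $11,902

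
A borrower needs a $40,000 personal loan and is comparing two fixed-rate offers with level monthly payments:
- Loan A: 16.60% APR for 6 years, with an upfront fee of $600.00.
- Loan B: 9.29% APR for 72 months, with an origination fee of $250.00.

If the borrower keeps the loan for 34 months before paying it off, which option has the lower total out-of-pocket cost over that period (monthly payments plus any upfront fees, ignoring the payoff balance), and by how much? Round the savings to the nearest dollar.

Loan B by $5,591

Loan A: monthly rate = 16.6%/12 = 0.0138333; payment = 40,000 × 0.0138333 / (1 − (1+0.0138333)^−72) = $880.94.
Loan B: at 9.29% the monthly rate is 0.0077417, so the payment is 40,000 × 0.0077417 / (1 − 1.0077417^−72) = $726.79.
Over 34 months: Loan A costs 34 × $880.94 + $600.00 = $30,551.96; Loan B costs 34 × $726.79 + $250.00 = $24,960.86.
Loan B is cheaper by $30,551.96 − $24,960.86 = $5,591.10.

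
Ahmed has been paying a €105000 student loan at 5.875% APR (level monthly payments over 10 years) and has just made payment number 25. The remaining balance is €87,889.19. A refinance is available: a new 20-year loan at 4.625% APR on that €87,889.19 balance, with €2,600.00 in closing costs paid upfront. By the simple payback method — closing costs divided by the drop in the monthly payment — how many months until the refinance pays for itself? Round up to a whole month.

Current payment = 105,000 × 5.875%/12 / (1 − (1+0.0048958)^−120) = €1,159.14.
Refinanced payment = 87,889.19 × 0.0038542 / (1 − (1+0.0038542)^−240) = €561.98.
Monthly savings = €1,159.14 − €561.98 = €597.16.
Break-even = €2,600.00 / €597.16 = 4.35 → 5 months.

5 months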